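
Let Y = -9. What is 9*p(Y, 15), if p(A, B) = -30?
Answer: -270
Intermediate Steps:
9*p(Y, 15) = 9*(-30) = -270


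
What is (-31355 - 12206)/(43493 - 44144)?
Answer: 6223/93 ≈ 66.914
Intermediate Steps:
(-31355 - 12206)/(43493 - 44144) = -43561/(-651) = -43561*(-1/651) = 6223/93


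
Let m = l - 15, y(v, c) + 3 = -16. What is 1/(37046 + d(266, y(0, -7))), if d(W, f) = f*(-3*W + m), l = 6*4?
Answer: 1/52037 ≈ 1.9217e-5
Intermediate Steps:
y(v, c) = -19 (y(v, c) = -3 - 16 = -19)
l = 24
m = 9 (m = 24 - 15 = 9)
d(W, f) = f*(9 - 3*W) (d(W, f) = f*(-3*W + 9) = f*(9 - 3*W))
1/(37046 + d(266, y(0, -7))) = 1/(37046 + 3*(-19)*(3 - 1*266)) = 1/(37046 + 3*(-19)*(3 - 266)) = 1/(37046 + 3*(-19)*(-263)) = 1/(37046 + 14991) = 1/52037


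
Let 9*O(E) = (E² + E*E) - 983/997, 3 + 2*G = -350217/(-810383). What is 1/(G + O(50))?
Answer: 346265079/191886978433 ≈ 0.0018045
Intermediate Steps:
G = -148638/115769 (G = -3/2 + (-350217/(-810383))/2 = -3/2 + (-350217*(-1/810383))/2 = -3/2 + (½)*(50031/115769) = -3/2 + 50031/231538 = -148638/115769 ≈ -1.2839)
O(E) = -983/8973 + 2*E²/9 (O(E) = ((E² + E*E) - 983/997)/9 = ((E² + E²) - 983*1/997)/9 = (2*E² - 983/997)/9 = (-983/997 + 2*E²)/9 = -983/8973 + 2*E²/9)
1/(G + O(50)) = 1/(-148638/115769 + (-983/8973 + (2/9)*50²)) = 1/(-148638/115769 + (-983/8973 + (2/9)*2500)) = 1/(-148638/115769 + (-983/8973 + 5000/9)) = 1/(-148638/115769 + 1661339/2991) = 1/(191886978433/346265079) = 346265079/191886978433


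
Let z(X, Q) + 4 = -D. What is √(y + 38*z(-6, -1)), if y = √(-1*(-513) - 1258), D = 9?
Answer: √(-494 + I*√745) ≈ 0.61379 + 22.235*I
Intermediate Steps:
z(X, Q) = -13 (z(X, Q) = -4 - 1*9 = -4 - 9 = -13)
y = I*√745 (y = √(513 - 1258) = √(-745) = I*√745 ≈ 27.295*I)
√(y + 38*z(-6, -1)) = √(I*√745 + 38*(-13)) = √(I*√745 - 494) = √(-494 + I*√745)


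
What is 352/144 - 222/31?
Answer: -1316/279 ≈ -4.7168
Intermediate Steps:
352/144 - 222/31 = 352*(1/144) - 222*1/31 = 22/9 - 222/31 = -1316/279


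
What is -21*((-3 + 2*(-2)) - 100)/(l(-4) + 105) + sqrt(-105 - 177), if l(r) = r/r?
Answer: 2247/106 + I*sqrt(282) ≈ 21.198 + 16.793*I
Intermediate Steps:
l(r) = 1
-21*((-3 + 2*(-2)) - 100)/(l(-4) + 105) + sqrt(-105 - 177) = -21*((-3 + 2*(-2)) - 100)/(1 + 105) + sqrt(-105 - 177) = -21*((-3 - 4) - 100)/106 + sqrt(-282) = -21*(-7 - 100)/106 + I*sqrt(282) = -(-2247)/106 + I*sqrt(282) = -21*(-107/106) + I*sqrt(282) = 2247/106 + I*sqrt(282)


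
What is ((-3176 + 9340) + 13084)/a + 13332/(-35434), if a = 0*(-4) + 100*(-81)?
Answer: -32917618/11958975 ≈ -2.7525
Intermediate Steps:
a = -8100 (a = 0 - 8100 = -8100)
((-3176 + 9340) + 13084)/a + 13332/(-35434) = ((-3176 + 9340) + 13084)/(-8100) + 13332/(-35434) = (6164 + 13084)*(-1/8100) + 13332*(-1/35434) = 19248*(-1/8100) - 6666/17717 = -1604/675 - 6666/17717 = -32917618/11958975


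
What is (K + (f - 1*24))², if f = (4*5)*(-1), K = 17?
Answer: 729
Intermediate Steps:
f = -20 (f = 20*(-1) = -20)
(K + (f - 1*24))² = (17 + (-20 - 1*24))² = (17 + (-20 - 24))² = (17 - 44)² = (-27)² = 729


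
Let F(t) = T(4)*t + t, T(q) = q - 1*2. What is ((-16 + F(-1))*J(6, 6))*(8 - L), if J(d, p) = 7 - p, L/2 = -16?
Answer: -760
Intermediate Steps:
T(q) = -2 + q (T(q) = q - 2 = -2 + q)
L = -32 (L = 2*(-16) = -32)
F(t) = 3*t (F(t) = (-2 + 4)*t + t = 2*t + t = 3*t)
((-16 + F(-1))*J(6, 6))*(8 - L) = ((-16 + 3*(-1))*(7 - 1*6))*(8 - 1*(-32)) = ((-16 - 3)*(7 - 6))*(8 + 32) = -19*1*40 = -19*40 = -760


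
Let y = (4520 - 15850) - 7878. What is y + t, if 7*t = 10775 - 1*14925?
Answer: -138606/7 ≈ -19801.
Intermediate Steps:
y = -19208 (y = -11330 - 7878 = -19208)
t = -4150/7 (t = (10775 - 1*14925)/7 = (10775 - 14925)/7 = (1/7)*(-4150) = -4150/7 ≈ -592.86)
y + t = -19208 - 4150/7 = -138606/7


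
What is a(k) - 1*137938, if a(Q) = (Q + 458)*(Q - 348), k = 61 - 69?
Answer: -298138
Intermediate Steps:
k = -8
a(Q) = (-348 + Q)*(458 + Q) (a(Q) = (458 + Q)*(-348 + Q) = (-348 + Q)*(458 + Q))
a(k) - 1*137938 = (-159384 + (-8)² + 110*(-8)) - 1*137938 = (-159384 + 64 - 880) - 137938 = -160200 - 137938 = -298138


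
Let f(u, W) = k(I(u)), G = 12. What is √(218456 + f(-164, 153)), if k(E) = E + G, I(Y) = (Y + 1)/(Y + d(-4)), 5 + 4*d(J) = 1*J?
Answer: 4*√6038277805/665 ≈ 467.41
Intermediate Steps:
d(J) = -5/4 + J/4 (d(J) = -5/4 + (1*J)/4 = -5/4 + J/4)
I(Y) = (1 + Y)/(-9/4 + Y) (I(Y) = (Y + 1)/(Y + (-5/4 + (¼)*(-4))) = (1 + Y)/(Y + (-5/4 - 1)) = (1 + Y)/(Y - 9/4) = (1 + Y)/(-9/4 + Y))
k(E) = 12 + E (k(E) = E + 12 = 12 + E)
f(u, W) = 12 + 4*(1 + u)/(-9 + 4*u)
√(218456 + f(-164, 153)) = √(218456 + 52*(-2 - 164)/(-9 + 4*(-164))) = √(218456 + 52*(-166)/(-9 - 656)) = √(218456 + 52*(-166)/(-665)) = √(218456 + 52*(-1/665)*(-166)) = √(218456 + 8632/665) = √(145281872/665) = 4*√6038277805/665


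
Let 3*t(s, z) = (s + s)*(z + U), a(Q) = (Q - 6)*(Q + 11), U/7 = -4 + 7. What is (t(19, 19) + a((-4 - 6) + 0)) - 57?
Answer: 1301/3 ≈ 433.67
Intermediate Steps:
U = 21 (U = 7*(-4 + 7) = 7*3 = 21)
a(Q) = (-6 + Q)*(11 + Q)
t(s, z) = 2*s*(21 + z)/3 (t(s, z) = ((s + s)*(z + 21))/3 = ((2*s)*(21 + z))/3 = (2*s*(21 + z))/3 = 2*s*(21 + z)/3)
(t(19, 19) + a((-4 - 6) + 0)) - 57 = ((2/3)*19*(21 + 19) + (-66 + ((-4 - 6) + 0)**2 + 5*((-4 - 6) + 0))) - 57 = ((2/3)*19*40 + (-66 + (-10 + 0)**2 + 5*(-10 + 0))) - 57 = (1520/3 + (-66 + (-10)**2 + 5*(-10))) - 57 = (1520/3 + (-66 + 100 - 50)) - 57 = (1520/3 - 16) - 57 = 1472/3 - 57 = 1301/3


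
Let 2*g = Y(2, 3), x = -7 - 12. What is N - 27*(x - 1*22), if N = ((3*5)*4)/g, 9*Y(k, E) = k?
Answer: 1647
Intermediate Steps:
x = -19
Y(k, E) = k/9
g = ⅑ (g = ((⅑)*2)/2 = (½)*(2/9) = ⅑ ≈ 0.11111)
N = 540 (N = ((3*5)*4)/(⅑) = (15*4)*9 = 60*9 = 540)
N - 27*(x - 1*22) = 540 - 27*(-19 - 1*22) = 540 - 27*(-19 - 22) = 540 - 27*(-41) = 540 + 1107 = 1647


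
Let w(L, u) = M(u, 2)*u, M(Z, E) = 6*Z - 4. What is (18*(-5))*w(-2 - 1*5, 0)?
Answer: 0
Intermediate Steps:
M(Z, E) = -4 + 6*Z
w(L, u) = u*(-4 + 6*u) (w(L, u) = (-4 + 6*u)*u = u*(-4 + 6*u))
(18*(-5))*w(-2 - 1*5, 0) = (18*(-5))*(2*0*(-2 + 3*0)) = -180*0*(-2 + 0) = -180*0*(-2) = -90*0 = 0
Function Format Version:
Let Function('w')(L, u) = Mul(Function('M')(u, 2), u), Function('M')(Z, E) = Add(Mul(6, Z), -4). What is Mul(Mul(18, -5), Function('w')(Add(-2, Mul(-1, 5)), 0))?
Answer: 0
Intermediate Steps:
Function('M')(Z, E) = Add(-4, Mul(6, Z))
Function('w')(L, u) = Mul(u, Add(-4, Mul(6, u))) (Function('w')(L, u) = Mul(Add(-4, Mul(6, u)), u) = Mul(u, Add(-4, Mul(6, u))))
Mul(Mul(18, -5), Function('w')(Add(-2, Mul(-1, 5)), 0)) = Mul(Mul(18, -5), Mul(2, 0, Add(-2, Mul(3, 0)))) = Mul(-90, Mul(2, 0, Add(-2, 0))) = Mul(-90, Mul(2, 0, -2)) = Mul(-90, 0) = 0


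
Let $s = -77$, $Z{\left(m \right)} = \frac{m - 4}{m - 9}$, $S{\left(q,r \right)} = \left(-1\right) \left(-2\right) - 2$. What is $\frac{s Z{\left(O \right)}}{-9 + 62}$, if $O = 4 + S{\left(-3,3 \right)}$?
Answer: $0$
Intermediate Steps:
$S{\left(q,r \right)} = 0$ ($S{\left(q,r \right)} = 2 - 2 = 0$)
$O = 4$ ($O = 4 + 0 = 4$)
$Z{\left(m \right)} = \frac{-4 + m}{-9 + m}$
$\frac{s Z{\left(O \right)}}{-9 + 62} = \frac{\left(-77\right) \frac{-4 + 4}{-9 + 4}}{-9 + 62} = \frac{\left(-77\right) \frac{1}{-5} \cdot 0}{53} = - 77 \left(\left(- \frac{1}{5}\right) 0\right) \frac{1}{53} = \left(-77\right) 0 \cdot \frac{1}{53} = 0 \cdot \frac{1}{53} = 0$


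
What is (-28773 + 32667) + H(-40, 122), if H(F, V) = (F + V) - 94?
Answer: 3882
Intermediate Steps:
H(F, V) = -94 + F + V
(-28773 + 32667) + H(-40, 122) = (-28773 + 32667) + (-94 - 40 + 122) = 3894 - 12 = 3882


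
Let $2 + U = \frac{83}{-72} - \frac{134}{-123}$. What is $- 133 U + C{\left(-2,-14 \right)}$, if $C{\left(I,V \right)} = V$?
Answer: $\frac{768775}{2952} \approx 260.43$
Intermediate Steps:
$U = - \frac{6091}{2952}$ ($U = -2 + \left(\frac{83}{-72} - \frac{134}{-123}\right) = -2 + \left(83 \left(- \frac{1}{72}\right) - - \frac{134}{123}\right) = -2 + \left(- \frac{83}{72} + \frac{134}{123}\right) = -2 - \frac{187}{2952} = - \frac{6091}{2952} \approx -2.0633$)
$- 133 U + C{\left(-2,-14 \right)} = \left(-133\right) \left(- \frac{6091}{2952}\right) - 14 = \frac{810103}{2952} - 14 = \frac{768775}{2952}$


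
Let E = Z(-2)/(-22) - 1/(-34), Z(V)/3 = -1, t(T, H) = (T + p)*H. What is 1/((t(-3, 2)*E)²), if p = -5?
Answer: 34969/246016 ≈ 0.14214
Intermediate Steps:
t(T, H) = H*(-5 + T) (t(T, H) = (T - 5)*H = (-5 + T)*H = H*(-5 + T))
Z(V) = -3 (Z(V) = 3*(-1) = -3)
E = 31/187 (E = -3/(-22) - 1/(-34) = -3*(-1/22) - 1*(-1/34) = 3/22 + 1/34 = 31/187 ≈ 0.16578)
1/((t(-3, 2)*E)²) = 1/(((2*(-5 - 3))*(31/187))²) = 1/(((2*(-8))*(31/187))²) = 1/((-16*31/187)²) = 1/((-496/187)²) = 1/(246016/34969) = 34969/246016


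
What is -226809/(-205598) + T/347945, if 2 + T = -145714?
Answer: 48958139337/71536796110 ≈ 0.68438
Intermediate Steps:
T = -145716 (T = -2 - 145714 = -145716)
-226809/(-205598) + T/347945 = -226809/(-205598) - 145716/347945 = -226809*(-1/205598) - 145716*1/347945 = 226809/205598 - 145716/347945 = 48958139337/71536796110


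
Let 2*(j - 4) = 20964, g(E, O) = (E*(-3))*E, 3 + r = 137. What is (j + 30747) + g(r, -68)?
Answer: -12635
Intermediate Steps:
r = 134 (r = -3 + 137 = 134)
g(E, O) = -3*E² (g(E, O) = (-3*E)*E = -3*E²)
j = 10486 (j = 4 + (½)*20964 = 4 + 10482 = 10486)
(j + 30747) + g(r, -68) = (10486 + 30747) - 3*134² = 41233 - 3*17956 = 41233 - 53868 = -12635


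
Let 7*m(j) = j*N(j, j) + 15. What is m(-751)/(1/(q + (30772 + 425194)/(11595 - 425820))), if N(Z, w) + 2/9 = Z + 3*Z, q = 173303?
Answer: 208237517114678951/3728025 ≈ 5.5857e+10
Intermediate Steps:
N(Z, w) = -2/9 + 4*Z (N(Z, w) = -2/9 + (Z + 3*Z) = -2/9 + 4*Z)
m(j) = 15/7 + j*(-2/9 + 4*j)/7 (m(j) = (j*(-2/9 + 4*j) + 15)/7 = (15 + j*(-2/9 + 4*j))/7 = 15/7 + j*(-2/9 + 4*j)/7)
m(-751)/(1/(q + (30772 + 425194)/(11595 - 425820))) = (15/7 + (2/63)*(-751)*(-1 + 18*(-751)))/(1/(173303 + (30772 + 425194)/(11595 - 425820))) = (15/7 + (2/63)*(-751)*(-1 - 13518))/(1/(173303 + 455966/(-414225))) = (15/7 + (2/63)*(-751)*(-13519))/(1/(173303 + 455966*(-1/414225))) = (15/7 + 20305538/63)/(1/(173303 - 65138/59175)) = 20305673/(63*(1/(10255139887/59175))) = 20305673/(63*(59175/10255139887)) = (20305673/63)*(10255139887/59175) = 208237517114678951/3728025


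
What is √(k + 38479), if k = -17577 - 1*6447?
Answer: 7*√295 ≈ 120.23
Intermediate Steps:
k = -24024 (k = -17577 - 6447 = -24024)
√(k + 38479) = √(-24024 + 38479) = √14455 = 7*√295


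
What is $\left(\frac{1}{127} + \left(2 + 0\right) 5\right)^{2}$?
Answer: $\frac{1615441}{16129} \approx 100.16$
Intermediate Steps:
$\left(\frac{1}{127} + \left(2 + 0\right) 5\right)^{2} = \left(\frac{1}{127} + 2 \cdot 5\right)^{2} = \left(\frac{1}{127} + 10\right)^{2} = \left(\frac{1271}{127}\right)^{2} = \frac{1615441}{16129}$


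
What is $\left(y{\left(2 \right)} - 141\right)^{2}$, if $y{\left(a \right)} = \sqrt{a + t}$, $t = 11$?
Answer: $\left(141 - \sqrt{13}\right)^{2} \approx 18877.0$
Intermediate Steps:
$y{\left(a \right)} = \sqrt{11 + a}$ ($y{\left(a \right)} = \sqrt{a + 11} = \sqrt{11 + a}$)
$\left(y{\left(2 \right)} - 141\right)^{2} = \left(\sqrt{11 + 2} - 141\right)^{2} = \left(\sqrt{13} - 141\right)^{2} = \left(-141 + \sqrt{13}\right)^{2}$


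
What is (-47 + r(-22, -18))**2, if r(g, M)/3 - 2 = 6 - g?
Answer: 1849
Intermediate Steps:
r(g, M) = 24 - 3*g (r(g, M) = 6 + 3*(6 - g) = 6 + (18 - 3*g) = 24 - 3*g)
(-47 + r(-22, -18))**2 = (-47 + (24 - 3*(-22)))**2 = (-47 + (24 + 66))**2 = (-47 + 90)**2 = 43**2 = 1849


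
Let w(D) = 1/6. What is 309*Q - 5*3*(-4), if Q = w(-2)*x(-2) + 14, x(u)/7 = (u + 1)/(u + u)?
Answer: 35809/8 ≈ 4476.1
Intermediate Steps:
x(u) = 7*(1 + u)/(2*u) (x(u) = 7*((u + 1)/(u + u)) = 7*((1 + u)/((2*u))) = 7*((1 + u)*(1/(2*u))) = 7*((1 + u)/(2*u)) = 7*(1 + u)/(2*u))
w(D) = 1/6
Q = 343/24 (Q = ((7/2)*(1 - 2)/(-2))/6 + 14 = ((7/2)*(-1/2)*(-1))/6 + 14 = (1/6)*(7/4) + 14 = 7/24 + 14 = 343/24 ≈ 14.292)
309*Q - 5*3*(-4) = 309*(343/24) - 5*3*(-4) = 35329/8 - 15*(-4) = 35329/8 + 60 = 35809/8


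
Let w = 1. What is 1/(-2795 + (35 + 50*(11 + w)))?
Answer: -1/2160 ≈ -0.00046296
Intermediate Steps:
1/(-2795 + (35 + 50*(11 + w))) = 1/(-2795 + (35 + 50*(11 + 1))) = 1/(-2795 + (35 + 50*12)) = 1/(-2795 + (35 + 600)) = 1/(-2795 + 635) = 1/(-2160) = -1/2160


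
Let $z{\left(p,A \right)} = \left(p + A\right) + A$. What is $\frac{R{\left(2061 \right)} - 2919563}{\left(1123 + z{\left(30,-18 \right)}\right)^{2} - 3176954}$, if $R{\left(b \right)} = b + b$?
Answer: $\frac{2915441}{1929265} \approx 1.5112$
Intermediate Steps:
$R{\left(b \right)} = 2 b$
$z{\left(p,A \right)} = p + 2 A$ ($z{\left(p,A \right)} = \left(A + p\right) + A = p + 2 A$)
$\frac{R{\left(2061 \right)} - 2919563}{\left(1123 + z{\left(30,-18 \right)}\right)^{2} - 3176954} = \frac{2 \cdot 2061 - 2919563}{\left(1123 + \left(30 + 2 \left(-18\right)\right)\right)^{2} - 3176954} = \frac{4122 - 2919563}{\left(1123 + \left(30 - 36\right)\right)^{2} - 3176954} = - \frac{2915441}{\left(1123 - 6\right)^{2} - 3176954} = - \frac{2915441}{1117^{2} - 3176954} = - \frac{2915441}{1247689 - 3176954} = - \frac{2915441}{-1929265} = \left(-2915441\right) \left(- \frac{1}{1929265}\right) = \frac{2915441}{1929265}$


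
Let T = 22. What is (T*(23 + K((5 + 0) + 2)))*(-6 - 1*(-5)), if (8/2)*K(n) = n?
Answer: -1089/2 ≈ -544.50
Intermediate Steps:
K(n) = n/4
(T*(23 + K((5 + 0) + 2)))*(-6 - 1*(-5)) = (22*(23 + ((5 + 0) + 2)/4))*(-6 - 1*(-5)) = (22*(23 + (5 + 2)/4))*(-6 + 5) = (22*(23 + (¼)*7))*(-1) = (22*(23 + 7/4))*(-1) = (22*(99/4))*(-1) = (1089/2)*(-1) = -1089/2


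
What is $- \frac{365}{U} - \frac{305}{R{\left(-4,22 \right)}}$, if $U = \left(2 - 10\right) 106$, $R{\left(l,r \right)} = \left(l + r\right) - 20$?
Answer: $\frac{129685}{848} \approx 152.93$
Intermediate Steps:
$R{\left(l,r \right)} = -20 + l + r$
$U = -848$ ($U = \left(2 - 10\right) 106 = \left(-8\right) 106 = -848$)
$- \frac{365}{U} - \frac{305}{R{\left(-4,22 \right)}} = - \frac{365}{-848} - \frac{305}{-20 - 4 + 22} = \left(-365\right) \left(- \frac{1}{848}\right) - \frac{305}{-2} = \frac{365}{848} - - \frac{305}{2} = \frac{365}{848} + \frac{305}{2} = \frac{129685}{848}$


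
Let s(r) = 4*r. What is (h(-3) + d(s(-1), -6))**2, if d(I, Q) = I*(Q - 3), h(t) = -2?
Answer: 1156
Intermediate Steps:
d(I, Q) = I*(-3 + Q)
(h(-3) + d(s(-1), -6))**2 = (-2 + (4*(-1))*(-3 - 6))**2 = (-2 - 4*(-9))**2 = (-2 + 36)**2 = 34**2 = 1156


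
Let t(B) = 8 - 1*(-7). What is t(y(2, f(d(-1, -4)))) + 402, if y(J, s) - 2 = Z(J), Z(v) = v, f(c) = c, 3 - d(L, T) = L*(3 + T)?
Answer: 417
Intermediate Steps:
d(L, T) = 3 - L*(3 + T)
y(J, s) = 2 + J
t(B) = 15 (t(B) = 8 + 7 = 15)
t(y(2, f(d(-1, -4)))) + 402 = 15 + 402 = 417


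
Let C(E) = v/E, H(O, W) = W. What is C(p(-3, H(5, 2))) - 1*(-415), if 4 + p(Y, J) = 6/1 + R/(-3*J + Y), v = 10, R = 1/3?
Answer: 22265/53 ≈ 420.09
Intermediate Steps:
R = ⅓ ≈ 0.33333
p(Y, J) = 2 + 1/(3*(Y - 3*J)) (p(Y, J) = -4 + (6/1 + 1/(3*(-3*J + Y))) = -4 + (6*1 + 1/(3*(Y - 3*J))) = -4 + (6 + 1/(3*(Y - 3*J))) = 2 + 1/(3*(Y - 3*J)))
C(E) = 10/E
C(p(-3, H(5, 2))) - 1*(-415) = 10/(((-1 - 6*(-3) + 18*2)/(3*(-1*(-3) + 3*2)))) - 1*(-415) = 10/(((-1 + 18 + 36)/(3*(3 + 6)))) + 415 = 10/(((⅓)*53/9)) + 415 = 10/(((⅓)*(⅑)*53)) + 415 = 10/(53/27) + 415 = 10*(27/53) + 415 = 270/53 + 415 = 22265/53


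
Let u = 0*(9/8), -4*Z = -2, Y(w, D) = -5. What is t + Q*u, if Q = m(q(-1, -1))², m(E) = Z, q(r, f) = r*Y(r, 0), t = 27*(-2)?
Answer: -54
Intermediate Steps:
t = -54
Z = ½ (Z = -¼*(-2) = ½ ≈ 0.50000)
q(r, f) = -5*r (q(r, f) = r*(-5) = -5*r)
m(E) = ½
Q = ¼ (Q = (½)² = ¼ ≈ 0.25000)
u = 0 (u = 0*(9*(⅛)) = 0*(9/8) = 0)
t + Q*u = -54 + (¼)*0 = -54 + 0 = -54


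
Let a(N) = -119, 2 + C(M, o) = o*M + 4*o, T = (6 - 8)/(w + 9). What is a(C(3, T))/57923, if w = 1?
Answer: -119/57923 ≈ -0.0020545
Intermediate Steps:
T = -⅕ (T = (6 - 8)/(1 + 9) = -2/10 = -2*⅒ = -⅕ ≈ -0.20000)
C(M, o) = -2 + 4*o + M*o (C(M, o) = -2 + (o*M + 4*o) = -2 + (M*o + 4*o) = -2 + (4*o + M*o) = -2 + 4*o + M*o)
a(C(3, T))/57923 = -119/57923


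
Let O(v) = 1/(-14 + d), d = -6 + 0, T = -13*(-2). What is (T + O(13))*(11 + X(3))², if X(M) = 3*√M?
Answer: 19203/5 + 17127*√3/10 ≈ 6807.1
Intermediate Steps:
T = 26
d = -6
O(v) = -1/20 (O(v) = 1/(-14 - 6) = 1/(-20) = -1/20)
(T + O(13))*(11 + X(3))² = (26 - 1/20)*(11 + 3*√3)² = 519*(11 + 3*√3)²/20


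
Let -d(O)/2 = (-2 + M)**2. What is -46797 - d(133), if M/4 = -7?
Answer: -44997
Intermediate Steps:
M = -28 (M = 4*(-7) = -28)
d(O) = -1800 (d(O) = -2*(-2 - 28)**2 = -2*(-30)**2 = -2*900 = -1800)
-46797 - d(133) = -46797 - 1*(-1800) = -46797 + 1800 = -44997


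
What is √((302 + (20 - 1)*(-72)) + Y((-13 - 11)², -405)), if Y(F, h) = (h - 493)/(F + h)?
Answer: 428*I*√19/57 ≈ 32.73*I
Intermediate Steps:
Y(F, h) = (-493 + h)/(F + h)
√((302 + (20 - 1)*(-72)) + Y((-13 - 11)², -405)) = √((302 + (20 - 1)*(-72)) + (-493 - 405)/((-13 - 11)² - 405)) = √((302 + 19*(-72)) - 898/((-24)² - 405)) = √((302 - 1368) - 898/(576 - 405)) = √(-1066 - 898/171) = √(-183184/171) = 428*I*√19/57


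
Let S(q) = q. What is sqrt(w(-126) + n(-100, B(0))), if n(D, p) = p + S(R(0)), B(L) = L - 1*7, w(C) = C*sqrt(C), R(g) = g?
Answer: sqrt(-7 - 378*I*sqrt(14)) ≈ 26.527 - 26.659*I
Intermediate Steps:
w(C) = C**(3/2)
B(L) = -7 + L (B(L) = L - 7 = -7 + L)
n(D, p) = p (n(D, p) = p + 0 = p)
sqrt(w(-126) + n(-100, B(0))) = sqrt((-126)**(3/2) + (-7 + 0)) = sqrt(-378*I*sqrt(14) - 7) = sqrt(-7 - 378*I*sqrt(14))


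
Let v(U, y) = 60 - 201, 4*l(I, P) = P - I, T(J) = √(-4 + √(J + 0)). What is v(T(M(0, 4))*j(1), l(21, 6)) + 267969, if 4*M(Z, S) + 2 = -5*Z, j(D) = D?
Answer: 267828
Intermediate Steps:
M(Z, S) = -½ - 5*Z/4 (M(Z, S) = -½ + (-5*Z)/4 = -½ - 5*Z/4)
T(J) = √(-4 + √J)
l(I, P) = -I/4 + P/4 (l(I, P) = (P - I)/4 = -I/4 + P/4)
v(U, y) = -141
v(T(M(0, 4))*j(1), l(21, 6)) + 267969 = -141 + 267969 = 267828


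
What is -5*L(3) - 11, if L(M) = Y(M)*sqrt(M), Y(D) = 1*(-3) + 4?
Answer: -11 - 5*sqrt(3) ≈ -19.660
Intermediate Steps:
Y(D) = 1 (Y(D) = -3 + 4 = 1)
L(M) = sqrt(M) (L(M) = 1*sqrt(M) = sqrt(M))
-5*L(3) - 11 = -5*sqrt(3) - 11 = -11 - 5*sqrt(3)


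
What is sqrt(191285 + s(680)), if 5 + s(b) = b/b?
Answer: sqrt(191281) ≈ 437.36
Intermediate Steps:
s(b) = -4 (s(b) = -5 + b/b = -5 + 1 = -4)
sqrt(191285 + s(680)) = sqrt(191285 - 4) = sqrt(191281)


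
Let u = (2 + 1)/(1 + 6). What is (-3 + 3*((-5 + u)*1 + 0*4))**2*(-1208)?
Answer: -16536312/49 ≈ -3.3748e+5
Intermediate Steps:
u = 3/7 ≈ 0.42857
(-3 + 3*((-5 + u)*1 + 0*4))**2*(-1208) = (-3 + 3*((-5 + 3/7)*1 + 0*4))**2*(-1208) = (-3 + 3*(-32/7*1 + 0))**2*(-1208) = (-3 + 3*(-32/7 + 0))**2*(-1208) = (-3 + 3*(-32/7))**2*(-1208) = (-3 - 96/7)**2*(-1208) = (-117/7)**2*(-1208) = (13689/49)*(-1208) = -16536312/49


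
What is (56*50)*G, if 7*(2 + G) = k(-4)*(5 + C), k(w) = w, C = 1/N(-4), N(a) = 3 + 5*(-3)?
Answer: -40400/3 ≈ -13467.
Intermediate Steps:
N(a) = -12 (N(a) = 3 - 15 = -12)
C = -1/12 (C = 1/(-12) = -1/12 ≈ -0.083333)
G = -101/21 (G = -2 + (-4*(5 - 1/12))/7 = -2 + (-4*59/12)/7 = -2 + (1/7)*(-59/3) = -2 - 59/21 = -101/21 ≈ -4.8095)
(56*50)*G = (56*50)*(-101/21) = 2800*(-101/21) = -40400/3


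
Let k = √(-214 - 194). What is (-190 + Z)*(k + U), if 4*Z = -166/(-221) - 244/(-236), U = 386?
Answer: -1908068445/26078 - 9886365*I*√102/26078 ≈ -73168.0 - 3828.8*I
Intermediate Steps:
k = 2*I*√102 (k = √(-408) = 2*I*√102 ≈ 20.199*I)
Z = 23275/52156 (Z = (-166/(-221) - 244/(-236))/4 = (-166*(-1/221) - 244*(-1/236))/4 = (166/221 + 61/59)/4 = (¼)*(23275/13039) = 23275/52156 ≈ 0.44626)
(-190 + Z)*(k + U) = (-190 + 23275/52156)*(2*I*√102 + 386) = -9886365*(386 + 2*I*√102)/52156 = -1908068445/26078 - 9886365*I*√102/26078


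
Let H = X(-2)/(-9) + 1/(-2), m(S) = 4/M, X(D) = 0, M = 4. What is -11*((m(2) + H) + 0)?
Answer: -11/2 ≈ -5.5000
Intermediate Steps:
m(S) = 1 (m(S) = 4/4 = 4*(¼) = 1)
H = -½ (H = 0/(-9) + 1/(-2) = 0*(-⅑) + 1*(-½) = 0 - ½ = -½ ≈ -0.50000)
-11*((m(2) + H) + 0) = -11*((1 - ½) + 0) = -11*(½ + 0) = -11*½ = -11/2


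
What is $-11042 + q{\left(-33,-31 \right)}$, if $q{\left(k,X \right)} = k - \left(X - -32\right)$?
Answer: $-11076$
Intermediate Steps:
$q{\left(k,X \right)} = -32 + k - X$ ($q{\left(k,X \right)} = k - \left(X + 32\right) = k - \left(32 + X\right) = -32 + k - X$)
$-11042 + q{\left(-33,-31 \right)} = -11042 - 34 = -11076$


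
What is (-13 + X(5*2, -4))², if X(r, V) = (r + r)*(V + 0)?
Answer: 8649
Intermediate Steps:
X(r, V) = 2*V*r (X(r, V) = (2*r)*V = 2*V*r)
(-13 + X(5*2, -4))² = (-13 + 2*(-4)*(5*2))² = (-13 + 2*(-4)*10)² = (-13 - 80)² = (-93)² = 8649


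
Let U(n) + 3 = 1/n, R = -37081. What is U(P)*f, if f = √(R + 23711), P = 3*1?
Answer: -8*I*√13370/3 ≈ -308.34*I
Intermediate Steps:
P = 3
U(n) = -3 + 1/n
f = I*√13370 (f = √(-37081 + 23711) = √(-13370) = I*√13370 ≈ 115.63*I)
U(P)*f = (-3 + 1/3)*(I*√13370) = (-3 + ⅓)*(I*√13370) = -8*I*√13370/3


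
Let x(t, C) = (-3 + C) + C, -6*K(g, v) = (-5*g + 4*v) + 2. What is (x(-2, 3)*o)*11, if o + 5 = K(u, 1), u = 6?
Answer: -33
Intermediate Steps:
K(g, v) = -⅓ - 2*v/3 + 5*g/6 (K(g, v) = -((-5*g + 4*v) + 2)/6 = -(2 - 5*g + 4*v)/6 = -⅓ - 2*v/3 + 5*g/6)
o = -1 (o = -5 + (-⅓ - ⅔*1 + (⅚)*6) = -5 + (-⅓ - ⅔ + 5) = -5 + 4 = -1)
x(t, C) = -3 + 2*C
(x(-2, 3)*o)*11 = ((-3 + 2*3)*(-1))*11 = ((-3 + 6)*(-1))*11 = (3*(-1))*11 = -3*11 = -33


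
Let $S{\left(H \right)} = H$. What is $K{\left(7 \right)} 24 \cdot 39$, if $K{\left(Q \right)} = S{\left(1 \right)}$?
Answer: $936$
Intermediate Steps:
$K{\left(Q \right)} = 1$
$K{\left(7 \right)} 24 \cdot 39 = 1 \cdot 24 \cdot 39 = 24 \cdot 39 = 936$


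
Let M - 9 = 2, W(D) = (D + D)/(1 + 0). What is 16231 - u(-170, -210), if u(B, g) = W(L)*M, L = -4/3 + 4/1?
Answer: 48517/3 ≈ 16172.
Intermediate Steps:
L = 8/3 (L = -4*⅓ + 4*1 = -4/3 + 4 = 8/3 ≈ 2.6667)
W(D) = 2*D (W(D) = (2*D)/1 = (2*D)*1 = 2*D)
M = 11 (M = 9 + 2 = 11)
u(B, g) = 176/3 (u(B, g) = (2*(8/3))*11 = (16/3)*11 = 176/3)
16231 - u(-170, -210) = 16231 - 1*176/3 = 16231 - 176/3 = 48517/3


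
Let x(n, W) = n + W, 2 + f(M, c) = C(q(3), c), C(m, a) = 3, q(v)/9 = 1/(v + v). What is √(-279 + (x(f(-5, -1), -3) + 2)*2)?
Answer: 3*I*√31 ≈ 16.703*I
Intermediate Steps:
q(v) = 9/(2*v) (q(v) = 9/(v + v) = 9/((2*v)) = 9*(1/(2*v)) = 9/(2*v))
f(M, c) = 1 (f(M, c) = -2 + 3 = 1)
x(n, W) = W + n
√(-279 + (x(f(-5, -1), -3) + 2)*2) = √(-279 + ((-3 + 1) + 2)*2) = √(-279 + (-2 + 2)*2) = √(-279 + 0*2) = √(-279 + 0) = √(-279) = 3*I*√31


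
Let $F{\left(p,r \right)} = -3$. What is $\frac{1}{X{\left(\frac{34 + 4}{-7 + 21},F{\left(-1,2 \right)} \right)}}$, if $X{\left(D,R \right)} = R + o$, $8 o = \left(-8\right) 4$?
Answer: $- \frac{1}{7} \approx -0.14286$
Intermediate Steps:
$o = -4$ ($o = \frac{\left(-8\right) 4}{8} = \frac{1}{8} \left(-32\right) = -4$)
$X{\left(D,R \right)} = -4 + R$ ($X{\left(D,R \right)} = R - 4 = -4 + R$)
$\frac{1}{X{\left(\frac{34 + 4}{-7 + 21},F{\left(-1,2 \right)} \right)}} = \frac{1}{-4 - 3} = \frac{1}{-7} = - \frac{1}{7}$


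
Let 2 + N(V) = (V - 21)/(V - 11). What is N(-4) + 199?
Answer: 596/3 ≈ 198.67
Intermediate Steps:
N(V) = -2 + (-21 + V)/(-11 + V) (N(V) = -2 + (V - 21)/(V - 11) = -2 + (-21 + V)/(-11 + V))
N(-4) + 199 = (1 - 1*(-4))/(-11 - 4) + 199 = (1 + 4)/(-15) + 199 = -1/15*5 + 199 = -⅓ + 199 = 596/3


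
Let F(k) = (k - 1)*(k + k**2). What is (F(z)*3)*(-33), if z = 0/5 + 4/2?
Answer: -594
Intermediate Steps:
z = 2 (z = 0*(1/5) + 4*(1/2) = 0 + 2 = 2)
F(k) = (-1 + k)*(k + k**2)
(F(z)*3)*(-33) = ((2**3 - 1*2)*3)*(-33) = ((8 - 2)*3)*(-33) = (6*3)*(-33) = 18*(-33) = -594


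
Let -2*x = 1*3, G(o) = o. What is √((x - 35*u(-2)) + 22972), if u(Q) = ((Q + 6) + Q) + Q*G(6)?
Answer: √93282/2 ≈ 152.71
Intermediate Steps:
x = -3/2 ≈ -1.5000
u(Q) = 6 + 8*Q (u(Q) = ((Q + 6) + Q) + Q*6 = ((6 + Q) + Q) + 6*Q = (6 + 2*Q) + 6*Q = 6 + 8*Q)
√((x - 35*u(-2)) + 22972) = √((-3/2 - 35*(6 + 8*(-2))) + 22972) = √((-3/2 - 35*(6 - 16)) + 22972) = √((-3/2 - 35*(-10)) + 22972) = √((-3/2 + 350) + 22972) = √(697/2 + 22972) = √(46641/2) = √93282/2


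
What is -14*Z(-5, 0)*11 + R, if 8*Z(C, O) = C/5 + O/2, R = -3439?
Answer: -13679/4 ≈ -3419.8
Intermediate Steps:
Z(C, O) = O/16 + C/40 (Z(C, O) = (C/5 + O/2)/8 = (O/2 + C/5)/8 = O/16 + C/40)
-14*Z(-5, 0)*11 + R = -14*((1/16)*0 + (1/40)*(-5))*11 - 3439 = -14*(0 - ⅛)*11 - 3439 = -14*(-⅛)*11 - 3439 = (7/4)*11 - 3439 = 77/4 - 3439 = -13679/4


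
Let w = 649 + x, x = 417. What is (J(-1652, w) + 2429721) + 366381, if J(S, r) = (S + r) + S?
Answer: 2793864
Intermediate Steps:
w = 1066 (w = 649 + 417 = 1066)
J(S, r) = r + 2*S
(J(-1652, w) + 2429721) + 366381 = ((1066 + 2*(-1652)) + 2429721) + 366381 = ((1066 - 3304) + 2429721) + 366381 = (-2238 + 2429721) + 366381 = 2427483 + 366381 = 2793864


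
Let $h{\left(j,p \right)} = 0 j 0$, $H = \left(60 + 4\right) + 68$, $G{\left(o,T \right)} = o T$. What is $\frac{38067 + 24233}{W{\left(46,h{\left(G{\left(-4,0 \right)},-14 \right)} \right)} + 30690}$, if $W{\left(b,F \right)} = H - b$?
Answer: $\frac{15575}{7694} \approx 2.0243$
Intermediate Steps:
$G{\left(o,T \right)} = T o$
$H = 132$ ($H = 64 + 68 = 132$)
$h{\left(j,p \right)} = 0$ ($h{\left(j,p \right)} = 0 \cdot 0 = 0$)
$W{\left(b,F \right)} = 132 - b$
$\frac{38067 + 24233}{W{\left(46,h{\left(G{\left(-4,0 \right)},-14 \right)} \right)} + 30690} = \frac{38067 + 24233}{\left(132 - 46\right) + 30690} = \frac{62300}{\left(132 - 46\right) + 30690} = \frac{62300}{86 + 30690} = \frac{62300}{30776} = 62300 \cdot \frac{1}{30776} = \frac{15575}{7694}$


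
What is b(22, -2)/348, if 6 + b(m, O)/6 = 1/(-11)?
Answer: -67/638 ≈ -0.10502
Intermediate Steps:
b(m, O) = -402/11 (b(m, O) = -36 + 6/(-11) = -36 + 6*(-1/11) = -36 - 6/11 = -402/11)
b(22, -2)/348 = -402/11/348 = -402/11*1/348 = -67/638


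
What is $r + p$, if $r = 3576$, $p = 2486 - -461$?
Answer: $6523$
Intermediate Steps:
$p = 2947$ ($p = 2486 + 461 = 2947$)
$r + p = 3576 + 2947 = 6523$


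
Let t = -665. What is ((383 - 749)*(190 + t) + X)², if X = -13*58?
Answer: 29962225216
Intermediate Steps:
X = -754
((383 - 749)*(190 + t) + X)² = ((383 - 749)*(190 - 665) - 754)² = (-366*(-475) - 754)² = (173850 - 754)² = 173096² = 29962225216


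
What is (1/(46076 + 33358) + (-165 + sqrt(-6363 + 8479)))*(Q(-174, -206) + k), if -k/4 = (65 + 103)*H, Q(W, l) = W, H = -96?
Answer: -101360712335/13239 ≈ -7.6562e+6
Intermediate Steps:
k = 64512 (k = -4*(65 + 103)*(-96) = -672*(-96) = -4*(-16128) = 64512)
(1/(46076 + 33358) + (-165 + sqrt(-6363 + 8479)))*(Q(-174, -206) + k) = (1/(46076 + 33358) + (-165 + sqrt(-6363 + 8479)))*(-174 + 64512) = (1/79434 + (-165 + sqrt(2116)))*64338 = (1/79434 + (-165 + 46))*64338 = (1/79434 - 119)*64338 = -9452645/79434*64338 = -101360712335/13239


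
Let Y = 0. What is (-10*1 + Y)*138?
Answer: -1380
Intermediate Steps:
(-10*1 + Y)*138 = (-10*1 + 0)*138 = (-10 + 0)*138 = -10*138 = -1380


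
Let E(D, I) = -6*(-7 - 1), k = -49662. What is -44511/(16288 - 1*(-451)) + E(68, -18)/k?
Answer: -368551459/138548703 ≈ -2.6601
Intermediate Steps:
E(D, I) = 48 (E(D, I) = -6*(-8) = 48)
-44511/(16288 - 1*(-451)) + E(68, -18)/k = -44511/(16288 - 1*(-451)) + 48/(-49662) = -44511/(16288 + 451) + 48*(-1/49662) = -44511/16739 - 8/8277 = -368551459/138548703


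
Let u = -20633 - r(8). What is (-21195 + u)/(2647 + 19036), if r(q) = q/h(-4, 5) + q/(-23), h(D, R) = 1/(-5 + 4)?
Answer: -961852/498709 ≈ -1.9287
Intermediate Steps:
h(D, R) = -1 (h(D, R) = 1/(-1) = -1)
r(q) = -24*q/23 (r(q) = q/(-1) + q/(-23) = q*(-1) + q*(-1/23) = -q - q/23 = -24*q/23)
u = -474367/23 (u = -20633 - (-24)*8/23 = -20633 - 1*(-192/23) = -20633 + 192/23 = -474367/23 ≈ -20625.)
(-21195 + u)/(2647 + 19036) = (-21195 - 474367/23)/(2647 + 19036) = -961852/23/21683 = -961852/23*1/21683 = -961852/498709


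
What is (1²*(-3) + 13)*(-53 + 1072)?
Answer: 10190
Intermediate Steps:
(1²*(-3) + 13)*(-53 + 1072) = (1*(-3) + 13)*1019 = (-3 + 13)*1019 = 10*1019 = 10190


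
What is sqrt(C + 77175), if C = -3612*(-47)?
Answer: sqrt(246939) ≈ 496.93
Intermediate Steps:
C = 169764
sqrt(C + 77175) = sqrt(169764 + 77175) = sqrt(246939)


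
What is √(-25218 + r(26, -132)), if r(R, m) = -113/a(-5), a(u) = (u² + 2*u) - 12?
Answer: I*√227301/3 ≈ 158.92*I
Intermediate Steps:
a(u) = -12 + u² + 2*u
r(R, m) = -113/3 (r(R, m) = -113/(-12 + (-5)² + 2*(-5)) = -113/(-12 + 25 - 10) = -113/3)
√(-25218 + r(26, -132)) = √(-25218 - 113/3) = √(-75767/3) = I*√227301/3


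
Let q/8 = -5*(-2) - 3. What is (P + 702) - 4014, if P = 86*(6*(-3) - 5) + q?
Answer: -5234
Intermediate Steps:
q = 56 (q = 8*(-5*(-2) - 3) = 8*(10 - 3) = 8*7 = 56)
P = -1922 (P = 86*(6*(-3) - 5) + 56 = 86*(-18 - 5) + 56 = 86*(-23) + 56 = -1978 + 56 = -1922)
(P + 702) - 4014 = (-1922 + 702) - 4014 = -1220 - 4014 = -5234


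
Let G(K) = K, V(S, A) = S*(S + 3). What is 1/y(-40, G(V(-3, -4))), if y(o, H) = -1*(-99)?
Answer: 1/99 ≈ 0.010101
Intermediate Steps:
V(S, A) = S*(3 + S)
y(o, H) = 99
1/y(-40, G(V(-3, -4))) = 1/99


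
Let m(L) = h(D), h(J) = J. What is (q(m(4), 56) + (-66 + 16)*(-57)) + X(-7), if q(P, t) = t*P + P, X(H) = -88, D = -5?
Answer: 2477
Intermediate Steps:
m(L) = -5
q(P, t) = P + P*t (q(P, t) = P*t + P = P + P*t)
(q(m(4), 56) + (-66 + 16)*(-57)) + X(-7) = (-5*(1 + 56) + (-66 + 16)*(-57)) - 88 = (-5*57 - 50*(-57)) - 88 = (-285 + 2850) - 88 = 2565 - 88 = 2477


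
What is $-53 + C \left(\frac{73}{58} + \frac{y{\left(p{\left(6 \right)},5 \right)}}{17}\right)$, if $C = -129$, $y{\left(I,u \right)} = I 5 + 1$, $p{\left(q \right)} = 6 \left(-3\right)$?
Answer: $\frac{453551}{986} \approx 459.99$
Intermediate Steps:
$p{\left(q \right)} = -18$
$y{\left(I,u \right)} = 1 + 5 I$ ($y{\left(I,u \right)} = 5 I + 1 = 1 + 5 I$)
$-53 + C \left(\frac{73}{58} + \frac{y{\left(p{\left(6 \right)},5 \right)}}{17}\right) = -53 - 129 \left(\frac{73}{58} + \frac{1 + 5 \left(-18\right)}{17}\right) = -53 - 129 \left(73 \cdot \frac{1}{58} + \left(1 - 90\right) \frac{1}{17}\right) = -53 - 129 \left(\frac{73}{58} - \frac{89}{17}\right) = -53 - - \frac{505809}{986} = -53 + \frac{505809}{986} = \frac{453551}{986}$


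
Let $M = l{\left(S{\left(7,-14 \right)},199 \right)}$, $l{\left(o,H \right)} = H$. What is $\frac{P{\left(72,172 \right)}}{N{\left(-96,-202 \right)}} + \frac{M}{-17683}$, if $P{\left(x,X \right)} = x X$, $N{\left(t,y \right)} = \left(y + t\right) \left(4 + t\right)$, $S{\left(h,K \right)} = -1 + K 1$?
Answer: $\frac{26691311}{60599641} \approx 0.44045$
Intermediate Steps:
$S{\left(h,K \right)} = -1 + K$
$M = 199$
$N{\left(t,y \right)} = \left(4 + t\right) \left(t + y\right)$ ($N{\left(t,y \right)} = \left(t + y\right) \left(4 + t\right) = \left(4 + t\right) \left(t + y\right)$)
$P{\left(x,X \right)} = X x$
$\frac{P{\left(72,172 \right)}}{N{\left(-96,-202 \right)}} + \frac{M}{-17683} = \frac{172 \cdot 72}{\left(-96\right)^{2} + 4 \left(-96\right) + 4 \left(-202\right) - -19392} + \frac{199}{-17683} = \frac{12384}{9216 - 384 - 808 + 19392} + 199 \left(- \frac{1}{17683}\right) = \frac{12384}{27416} - \frac{199}{17683} = 12384 \cdot \frac{1}{27416} - \frac{199}{17683} = \frac{1548}{3427} - \frac{199}{17683} = \frac{26691311}{60599641}$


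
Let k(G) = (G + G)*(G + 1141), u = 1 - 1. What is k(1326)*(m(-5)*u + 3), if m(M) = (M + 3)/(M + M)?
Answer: 19627452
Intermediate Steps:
u = 0
k(G) = 2*G*(1141 + G) (k(G) = (2*G)*(1141 + G) = 2*G*(1141 + G))
m(M) = (3 + M)/(2*M) (m(M) = (3 + M)/((2*M)) = (3 + M)*(1/(2*M)) = (3 + M)/(2*M))
k(1326)*(m(-5)*u + 3) = (2*1326*(1141 + 1326))*(((½)*(3 - 5)/(-5))*0 + 3) = (2*1326*2467)*(((½)*(-⅕)*(-2))*0 + 3) = 6542484*((⅕)*0 + 3) = 6542484*(0 + 3) = 6542484*3 = 19627452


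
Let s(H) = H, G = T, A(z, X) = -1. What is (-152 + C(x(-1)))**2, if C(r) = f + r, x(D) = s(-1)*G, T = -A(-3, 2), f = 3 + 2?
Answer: 21904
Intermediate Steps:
f = 5
T = 1 (T = -1*(-1) = 1)
G = 1
x(D) = -1 (x(D) = -1*1 = -1)
C(r) = 5 + r
(-152 + C(x(-1)))**2 = (-152 + (5 - 1))**2 = (-152 + 4)**2 = (-148)**2 = 21904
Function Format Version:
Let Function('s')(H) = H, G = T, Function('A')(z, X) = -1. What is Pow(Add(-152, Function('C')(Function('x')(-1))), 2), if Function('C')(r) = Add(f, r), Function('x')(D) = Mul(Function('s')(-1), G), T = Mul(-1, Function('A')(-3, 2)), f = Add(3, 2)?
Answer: 21904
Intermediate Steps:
f = 5
T = 1 (T = Mul(-1, -1) = 1)
G = 1
Function('x')(D) = -1 (Function('x')(D) = Mul(-1, 1) = -1)
Function('C')(r) = Add(5, r)
Pow(Add(-152, Function('C')(Function('x')(-1))), 2) = Pow(Add(-152, Add(5, -1)), 2) = Pow(Add(-152, 4), 2) = Pow(-148, 2) = 21904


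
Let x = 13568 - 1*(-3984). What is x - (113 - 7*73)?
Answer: 17950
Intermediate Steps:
x = 17552 (x = 13568 + 3984 = 17552)
x - (113 - 7*73) = 17552 - (113 - 7*73) = 17552 - (113 - 511) = 17552 - 1*(-398) = 17552 + 398 = 17950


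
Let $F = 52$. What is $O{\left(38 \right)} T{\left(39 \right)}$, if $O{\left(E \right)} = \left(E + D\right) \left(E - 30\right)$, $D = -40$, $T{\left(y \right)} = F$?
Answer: $-832$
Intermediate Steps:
$T{\left(y \right)} = 52$
$O{\left(E \right)} = \left(-40 + E\right) \left(-30 + E\right)$ ($O{\left(E \right)} = \left(E - 40\right) \left(E - 30\right) = \left(-40 + E\right) \left(-30 + E\right)$)
$O{\left(38 \right)} T{\left(39 \right)} = \left(1200 + 38^{2} - 2660\right) 52 = \left(1200 + 1444 - 2660\right) 52 = \left(-16\right) 52 = -832$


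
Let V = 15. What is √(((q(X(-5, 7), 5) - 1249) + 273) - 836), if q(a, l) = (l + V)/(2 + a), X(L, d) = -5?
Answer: 4*I*√1023/3 ≈ 42.646*I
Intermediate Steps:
q(a, l) = (15 + l)/(2 + a) (q(a, l) = (l + 15)/(2 + a) = (15 + l)/(2 + a))
√(((q(X(-5, 7), 5) - 1249) + 273) - 836) = √((((15 + 5)/(2 - 5) - 1249) + 273) - 836) = √(((20/(-3) - 1249) + 273) - 836) = √(((-⅓*20 - 1249) + 273) - 836) = √(((-20/3 - 1249) + 273) - 836) = √((-3767/3 + 273) - 836) = √(-2948/3 - 836) = √(-5456/3) = 4*I*√1023/3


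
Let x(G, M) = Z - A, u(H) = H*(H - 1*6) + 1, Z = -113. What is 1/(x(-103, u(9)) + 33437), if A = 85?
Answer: 1/33239 ≈ 3.0085e-5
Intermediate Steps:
u(H) = 1 + H*(-6 + H) (u(H) = H*(H - 6) + 1 = H*(-6 + H) + 1 = 1 + H*(-6 + H))
x(G, M) = -198 (x(G, M) = -113 - 1*85 = -113 - 85 = -198)
1/(x(-103, u(9)) + 33437) = 1/(-198 + 33437) = 1/33239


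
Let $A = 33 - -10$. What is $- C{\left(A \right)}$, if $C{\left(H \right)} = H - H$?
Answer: $0$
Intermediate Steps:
$A = 43$ ($A = 33 + 10 = 43$)
$C{\left(H \right)} = 0$
$- C{\left(A \right)} = \left(-1\right) 0 = 0$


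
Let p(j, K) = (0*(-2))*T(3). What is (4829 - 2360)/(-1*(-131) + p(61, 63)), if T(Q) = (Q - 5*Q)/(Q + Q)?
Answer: 2469/131 ≈ 18.847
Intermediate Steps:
T(Q) = -2 (T(Q) = (-4*Q)/((2*Q)) = (-4*Q)*(1/(2*Q)) = -2)
p(j, K) = 0 (p(j, K) = (0*(-2))*(-2) = 0*(-2) = 0)
(4829 - 2360)/(-1*(-131) + p(61, 63)) = (4829 - 2360)/(-1*(-131) + 0) = 2469/(131 + 0) = 2469/131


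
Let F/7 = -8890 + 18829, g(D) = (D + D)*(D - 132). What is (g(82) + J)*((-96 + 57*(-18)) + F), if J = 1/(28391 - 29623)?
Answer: -691519450851/1232 ≈ -5.6130e+8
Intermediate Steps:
g(D) = 2*D*(-132 + D) (g(D) = (2*D)*(-132 + D) = 2*D*(-132 + D))
F = 69573 (F = 7*(-8890 + 18829) = 7*9939 = 69573)
J = -1/1232 (J = 1/(-1232) = -1/1232 ≈ -0.00081169)
(g(82) + J)*((-96 + 57*(-18)) + F) = (2*82*(-132 + 82) - 1/1232)*((-96 + 57*(-18)) + 69573) = (2*82*(-50) - 1/1232)*((-96 - 1026) + 69573) = (-8200 - 1/1232)*(-1122 + 69573) = -10102401/1232*68451 = -691519450851/1232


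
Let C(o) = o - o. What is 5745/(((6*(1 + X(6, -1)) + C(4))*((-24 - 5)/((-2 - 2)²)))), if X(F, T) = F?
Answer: -15320/203 ≈ -75.468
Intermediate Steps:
C(o) = 0
5745/(((6*(1 + X(6, -1)) + C(4))*((-24 - 5)/((-2 - 2)²)))) = 5745/(((6*(1 + 6) + 0)*((-24 - 5)/((-2 - 2)²)))) = 5745/(((6*7 + 0)*(-29/((-4)²)))) = 5745/(((42 + 0)*(-29/16))) = 5745/((42*(-29*1/16))) = 5745/((42*(-29/16))) = 5745/(-609/8) = 5745*(-8/609) = -15320/203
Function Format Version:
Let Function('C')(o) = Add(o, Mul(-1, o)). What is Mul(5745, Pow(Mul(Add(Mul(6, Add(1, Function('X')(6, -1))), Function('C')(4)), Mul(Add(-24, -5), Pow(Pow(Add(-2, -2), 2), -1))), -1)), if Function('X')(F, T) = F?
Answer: Rational(-15320, 203) ≈ -75.468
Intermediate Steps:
Function('C')(o) = 0
Mul(5745, Pow(Mul(Add(Mul(6, Add(1, Function('X')(6, -1))), Function('C')(4)), Mul(Add(-24, -5), Pow(Pow(Add(-2, -2), 2), -1))), -1)) = Mul(5745, Pow(Mul(Add(Mul(6, Add(1, 6)), 0), Mul(Add(-24, -5), Pow(Pow(Add(-2, -2), 2), -1))), -1)) = Mul(5745, Pow(Mul(Add(Mul(6, 7), 0), Mul(-29, Pow(Pow(-4, 2), -1))), -1)) = Mul(5745, Pow(Mul(Add(42, 0), Mul(-29, Pow(16, -1))), -1)) = Mul(5745, Pow(Mul(42, Mul(-29, Rational(1, 16))), -1)) = Mul(5745, Pow(Mul(42, Rational(-29, 16)), -1)) = Mul(5745, Pow(Rational(-609, 8), -1)) = Mul(5745, Rational(-8, 609)) = Rational(-15320, 203)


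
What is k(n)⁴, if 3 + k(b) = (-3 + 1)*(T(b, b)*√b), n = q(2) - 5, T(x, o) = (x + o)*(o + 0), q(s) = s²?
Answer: (3 + 4*I)⁴ ≈ -527.0 - 336.0*I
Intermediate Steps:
T(x, o) = o*(o + x) (T(x, o) = (o + x)*o = o*(o + x))
n = -1 (n = 2² - 5 = 4 - 5 = -1)
k(b) = -3 - 4*b^(5/2) (k(b) = -3 + (-3 + 1)*((b*(b + b))*√b) = -3 - 2*b*(2*b)*√b = -3 - 2*2*b²*√b = -3 - 4*b^(5/2))
k(n)⁴ = (-3 - 4*I)⁴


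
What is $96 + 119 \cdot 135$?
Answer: $16161$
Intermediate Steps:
$96 + 119 \cdot 135 = 96 + 16065 = 16161$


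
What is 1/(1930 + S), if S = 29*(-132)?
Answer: -1/1898 ≈ -0.00052687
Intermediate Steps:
S = -3828
1/(1930 + S) = 1/(1930 - 3828) = 1/(-1898) = -1/1898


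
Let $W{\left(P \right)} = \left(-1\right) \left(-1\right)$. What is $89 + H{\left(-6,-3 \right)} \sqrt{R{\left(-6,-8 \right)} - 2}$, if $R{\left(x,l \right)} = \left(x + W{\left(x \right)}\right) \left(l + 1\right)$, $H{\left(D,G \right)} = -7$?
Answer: $89 - 7 \sqrt{33} \approx 48.788$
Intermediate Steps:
$W{\left(P \right)} = 1$
$R{\left(x,l \right)} = \left(1 + l\right) \left(1 + x\right)$ ($R{\left(x,l \right)} = \left(x + 1\right) \left(l + 1\right) = \left(1 + x\right) \left(1 + l\right) = \left(1 + l\right) \left(1 + x\right)$)
$89 + H{\left(-6,-3 \right)} \sqrt{R{\left(-6,-8 \right)} - 2} = 89 - 7 \sqrt{\left(1 - 8 - 6 - -48\right) - 2} = 89 - 7 \sqrt{\left(1 - 8 - 6 + 48\right) - 2} = 89 - 7 \sqrt{35 - 2} = 89 - 7 \sqrt{33}$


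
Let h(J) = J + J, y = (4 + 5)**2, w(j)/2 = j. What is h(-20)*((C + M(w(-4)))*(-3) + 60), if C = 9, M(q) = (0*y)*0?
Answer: -1320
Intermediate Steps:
w(j) = 2*j
y = 81 (y = 9**2 = 81)
h(J) = 2*J
M(q) = 0 (M(q) = (0*81)*0 = 0*0 = 0)
h(-20)*((C + M(w(-4)))*(-3) + 60) = (2*(-20))*((9 + 0)*(-3) + 60) = -40*(9*(-3) + 60) = -40*(-27 + 60) = -40*33 = -1320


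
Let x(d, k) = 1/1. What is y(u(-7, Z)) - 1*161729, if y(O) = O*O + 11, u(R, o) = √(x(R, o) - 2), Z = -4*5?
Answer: -161719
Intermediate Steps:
x(d, k) = 1
Z = -20
u(R, o) = I (u(R, o) = √(1 - 2) = √(-1) = I)
y(O) = 11 + O² (y(O) = O² + 11 = 11 + O²)
y(u(-7, Z)) - 1*161729 = (11 + I²) - 1*161729 = (11 - 1) - 161729 = 10 - 161729 = -161719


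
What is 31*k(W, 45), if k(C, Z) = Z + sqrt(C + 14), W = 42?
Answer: 1395 + 62*sqrt(14) ≈ 1627.0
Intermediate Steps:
k(C, Z) = Z + sqrt(14 + C)
31*k(W, 45) = 31*(45 + sqrt(14 + 42)) = 31*(45 + sqrt(56)) = 31*(45 + 2*sqrt(14)) = 1395 + 62*sqrt(14)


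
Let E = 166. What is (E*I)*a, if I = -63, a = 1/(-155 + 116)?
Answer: 3486/13 ≈ 268.15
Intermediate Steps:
a = -1/39 (a = 1/(-39) = -1/39 ≈ -0.025641)
(E*I)*a = (166*(-63))*(-1/39) = -10458*(-1/39) = 3486/13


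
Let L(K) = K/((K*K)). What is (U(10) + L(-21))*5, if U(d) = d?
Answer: 1045/21 ≈ 49.762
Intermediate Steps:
L(K) = 1/K (L(K) = K/(K²) = K/K² = 1/K)
(U(10) + L(-21))*5 = (10 + 1/(-21))*5 = (10 - 1/21)*5 = (209/21)*5 = 1045/21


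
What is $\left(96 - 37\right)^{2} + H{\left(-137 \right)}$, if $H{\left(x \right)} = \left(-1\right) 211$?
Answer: $3270$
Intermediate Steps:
$H{\left(x \right)} = -211$
$\left(96 - 37\right)^{2} + H{\left(-137 \right)} = \left(96 - 37\right)^{2} - 211 = 59^{2} - 211 = 3481 - 211 = 3270$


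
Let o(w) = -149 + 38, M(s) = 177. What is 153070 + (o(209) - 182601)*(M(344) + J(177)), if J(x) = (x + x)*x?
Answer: -11480555450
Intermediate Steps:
o(w) = -111
J(x) = 2*x² (J(x) = (2*x)*x = 2*x²)
153070 + (o(209) - 182601)*(M(344) + J(177)) = 153070 + (-111 - 182601)*(177 + 2*177²) = 153070 - 182712*(177 + 2*31329) = 153070 - 182712*(177 + 62658) = 153070 - 182712*62835 = 153070 - 11480708520 = -11480555450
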